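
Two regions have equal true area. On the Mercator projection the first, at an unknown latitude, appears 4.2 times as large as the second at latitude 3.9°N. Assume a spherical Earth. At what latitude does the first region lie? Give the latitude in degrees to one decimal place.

60.9°

On Mercator, (apparent₁)/(apparent₂) = sec²φ₁ / sec²φ₂ when true areas are equal.
cos²φ₂ / cos²φ₁ = 4.2  ⇒  cos φ₁ = cos 3.9° / √4.2 = 0.9977/2.049 = 0.4868.
φ₁ = arccos(0.4868) ≈ 60.9°.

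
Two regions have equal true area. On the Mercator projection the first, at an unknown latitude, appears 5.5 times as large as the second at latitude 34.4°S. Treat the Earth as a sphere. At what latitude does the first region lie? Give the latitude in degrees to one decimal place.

69.4°

On Mercator, (apparent₁)/(apparent₂) = sec²φ₁ / sec²φ₂ when true areas are equal.
cos²φ₂ / cos²φ₁ = 5.5  ⇒  cos φ₁ = cos 34.4° / √5.5 = 0.8251/2.345 = 0.3518.
φ₁ = arccos(0.3518) ≈ 69.4°.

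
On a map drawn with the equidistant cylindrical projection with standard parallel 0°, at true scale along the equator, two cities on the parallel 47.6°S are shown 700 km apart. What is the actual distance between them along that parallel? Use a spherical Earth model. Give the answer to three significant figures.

472 km

In the plate carrée (x = Rλ, y = Rφ), meridians are true-scale (h = 1) and parallels are stretched by k = sec φ.
Along the parallel at 47.6°, map distances are exaggerated by k = sec 47.6° = 1.483.
True distance = 700 / 1.483 = 700 × cos 47.6° ≈ 472 km.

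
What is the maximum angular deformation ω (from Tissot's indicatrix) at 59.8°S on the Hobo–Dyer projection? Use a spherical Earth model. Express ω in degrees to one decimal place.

50.5°

Hobo–Dyer is a cylindrical equal-area projection with standard parallels at ±37.5°. A cylindrical equal-area projection with standard parallel φ₀ has meridian scale h = cos φ / cos φ₀ and parallel scale k = cos φ₀ / cos φ (so areas are preserved, h·k = 1).
At 59.8°: h = 0.6340, k = 1.577; principal scales a = 1.577, b = 0.6340.
sin(ω/2) = (a − b)/(a + b) = 0.9431/2.211 = 0.4265, so ω = 2 arcsin(0.4265) ≈ 50.5°.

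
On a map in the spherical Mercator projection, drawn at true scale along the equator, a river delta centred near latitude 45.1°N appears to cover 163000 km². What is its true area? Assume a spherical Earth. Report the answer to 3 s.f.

81200 km²

For Mercator, h = k = sec φ (a conformal cylindrical projection has a single point scale, 1/cos φ).
Areal scale = k² = sec²φ = 1/cos²(45.1°) = 1/0.7059² = 2.007.
True area = apparent / (areal scale) = 163000 / 2.007 ≈ 81200 km².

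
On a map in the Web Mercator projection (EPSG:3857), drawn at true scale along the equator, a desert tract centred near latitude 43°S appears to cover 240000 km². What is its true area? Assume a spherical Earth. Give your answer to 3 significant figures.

128000 km²

For Mercator, h = k = sec φ (a conformal cylindrical projection has a single point scale, 1/cos φ).
Areal scale = k² = sec²φ = 1/cos²(43°) = 1/0.7314² = 1.870.
True area = apparent / (areal scale) = 240000 / 1.870 ≈ 128000 km².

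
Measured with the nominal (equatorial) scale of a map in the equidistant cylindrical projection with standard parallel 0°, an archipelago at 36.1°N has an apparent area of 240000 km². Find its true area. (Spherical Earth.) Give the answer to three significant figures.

194000 km²

Plate carrée maps x = Rλ, y = Rφ. The meridian scale is h = 1 and the parallel scale is k = 1/cos φ = sec φ.
Areal scale = h·k = 1 × sec φ; at 36.1°, h = 1.000, k = 1.238, so h·k = 1.238.
True area = apparent / (areal scale) = 240000 / 1.238 ≈ 194000 km².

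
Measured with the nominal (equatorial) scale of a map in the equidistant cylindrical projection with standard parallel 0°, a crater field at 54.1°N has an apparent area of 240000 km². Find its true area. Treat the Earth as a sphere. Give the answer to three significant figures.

In the plate carrée (x = Rλ, y = Rφ), meridians are true-scale (h = 1) and parallels are stretched by k = sec φ.
Areal scale = h·k = 1 × sec φ; at 54.1°, h = 1.000, k = 1.705, so h·k = 1.705.
True area = apparent / (areal scale) = 240000 / 1.705 ≈ 141000 km².

141000 km²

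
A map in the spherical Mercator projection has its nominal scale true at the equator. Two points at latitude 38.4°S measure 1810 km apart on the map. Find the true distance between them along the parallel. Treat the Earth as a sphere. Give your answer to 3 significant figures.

1420 km

The Mercator projection is conformal; its linear scale factor is the same in every direction and equals sec φ = 1/cos φ.
Along the parallel at 38.4°, map distances are exaggerated by k = sec 38.4° = 1.276.
True distance = 1810 / 1.276 = 1810 × cos 38.4° ≈ 1420 km.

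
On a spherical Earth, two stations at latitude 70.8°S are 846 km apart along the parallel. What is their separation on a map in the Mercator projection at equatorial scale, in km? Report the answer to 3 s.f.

2570 km

The Mercator projection is conformal; its linear scale factor is the same in every direction and equals sec φ = 1/cos φ.
Along the parallel, k = sec 70.8° = 1/0.3289 = 3.041.
Map distance = 846 × 3.041 ≈ 2570 km.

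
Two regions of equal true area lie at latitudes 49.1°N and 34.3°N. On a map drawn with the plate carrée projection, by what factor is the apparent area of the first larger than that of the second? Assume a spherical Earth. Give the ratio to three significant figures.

In the plate carrée (x = Rλ, y = Rφ), meridians are true-scale (h = 1) and parallels are stretched by k = sec φ.
Areal scale at 49.1°: h·k = 1.000 × 1.527 = 1.527.
Areal scale at 34.3°: h·k = 1.000 × 1.211 = 1.211.
Ratio = 1.527/1.211 ≈ 1.26.

1.26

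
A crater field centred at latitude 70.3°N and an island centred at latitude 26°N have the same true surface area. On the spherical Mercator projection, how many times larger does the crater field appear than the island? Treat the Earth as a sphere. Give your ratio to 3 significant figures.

On Mercator, area is exaggerated by sec²φ = 1/cos²φ.
At 70.3°: sec²(70.3°) = 1/0.3371² = 8.800.
At 26°: sec²(26°) = 1/0.8988² = 1.238.
Ratio = 8.800/1.238 = cos²(26°)/cos²(70.3°) ≈ 7.11.

7.11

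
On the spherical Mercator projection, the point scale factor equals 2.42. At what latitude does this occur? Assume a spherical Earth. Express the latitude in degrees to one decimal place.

Mercator scale is k = sec φ = 1/cos φ.
1/cos φ = 2.42  ⇒  cos φ = 0.4132  ⇒  φ = arccos(0.4132) ≈ 65.6°.

65.6°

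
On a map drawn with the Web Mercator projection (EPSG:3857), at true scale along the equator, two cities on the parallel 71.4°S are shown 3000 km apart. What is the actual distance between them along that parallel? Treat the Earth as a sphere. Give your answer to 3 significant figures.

957 km

For Mercator, h = k = sec φ (a conformal cylindrical projection has a single point scale, 1/cos φ).
Along the parallel at 71.4°, map distances are exaggerated by k = sec 71.4° = 3.135.
True distance = 3000 / 3.135 = 3000 × cos 71.4° ≈ 957 km.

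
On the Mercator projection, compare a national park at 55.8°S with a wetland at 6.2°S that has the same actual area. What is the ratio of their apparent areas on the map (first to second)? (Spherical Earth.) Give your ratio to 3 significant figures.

On Mercator, area is exaggerated by sec²φ = 1/cos²φ.
At 55.8°: sec²(55.8°) = 1/0.5621² = 3.165.
At 6.2°: sec²(6.2°) = 1/0.9942² = 1.012.
Ratio = 3.165/1.012 = cos²(6.2°)/cos²(55.8°) ≈ 3.13.

3.13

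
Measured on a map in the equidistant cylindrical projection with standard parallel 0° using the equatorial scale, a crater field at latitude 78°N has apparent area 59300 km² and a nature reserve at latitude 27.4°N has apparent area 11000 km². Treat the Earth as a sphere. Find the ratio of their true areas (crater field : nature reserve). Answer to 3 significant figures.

Plate carrée has h = 1 and k = sec φ, giving areal scale sec φ; true area = (apparent area) · cos φ.
True area of crater field: 59300 × cos(78°) = 59300 × 0.2079 = 12330 km².
True area of nature reserve: 11000 × cos(27.4°) = 11000 × 0.8878 = 9766 km².
Ratio = 12330 / 9766 ≈ 1.26.

1.26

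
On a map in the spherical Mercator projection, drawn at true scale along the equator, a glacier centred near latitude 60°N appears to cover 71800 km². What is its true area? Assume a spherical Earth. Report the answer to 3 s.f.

18000 km²

Mercator is conformal, so the point scale is isotropic: h = k = sec φ = 1/cos φ.
Areal scale = k² = sec²φ = 1/cos²(60°) = 1/0.5000² = 4.000.
True area = apparent / (areal scale) = 71800 / 4.000 ≈ 18000 km².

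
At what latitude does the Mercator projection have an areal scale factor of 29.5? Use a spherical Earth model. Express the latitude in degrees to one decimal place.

Mercator areal scale is sec²φ.
sec²φ = 29.5  ⇒  cos²φ = 0.03390  ⇒  cos φ = 0.1841.
φ = arccos(0.1841) ≈ 79.4°.

79.4°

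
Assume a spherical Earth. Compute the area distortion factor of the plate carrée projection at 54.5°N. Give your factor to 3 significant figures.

In the plate carrée (x = Rλ, y = Rφ), meridians are true-scale (h = 1) and parallels are stretched by k = sec φ.
Areal scale = h·k = 1 × sec φ; at 54.5°, h = 1.000, k = 1.722, so h·k = 1.722.

1.72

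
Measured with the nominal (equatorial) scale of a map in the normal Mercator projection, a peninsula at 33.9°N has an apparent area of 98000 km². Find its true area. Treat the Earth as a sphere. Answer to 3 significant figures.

Mercator is conformal, so the point scale is isotropic: h = k = sec φ = 1/cos φ.
Areal scale = k² = sec²φ = 1/cos²(33.9°) = 1/0.8300² = 1.452.
True area = apparent / (areal scale) = 98000 / 1.452 ≈ 67500 km².

67500 km²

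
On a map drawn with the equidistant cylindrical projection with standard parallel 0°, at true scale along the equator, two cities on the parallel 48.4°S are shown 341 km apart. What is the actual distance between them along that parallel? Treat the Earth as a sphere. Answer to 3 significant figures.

226 km

For the equirectangular projection with φ₀ = 0 (plate carrée), h = 1 along meridians and k = sec φ along parallels.
Along the parallel at 48.4°, map distances are exaggerated by k = sec 48.4° = 1.506.
True distance = 341 / 1.506 = 341 × cos 48.4° ≈ 226 km.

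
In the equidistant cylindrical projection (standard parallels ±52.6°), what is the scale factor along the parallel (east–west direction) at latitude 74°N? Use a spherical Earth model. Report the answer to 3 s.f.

2.20

The equidistant cylindrical projection with φ₀ = 52.6° has h = 1 (meridians true) and k = cos φ₀ / cos φ along parallels.
k = cos 52.6° / cos 74° = 0.6074/0.2756 = 2.204.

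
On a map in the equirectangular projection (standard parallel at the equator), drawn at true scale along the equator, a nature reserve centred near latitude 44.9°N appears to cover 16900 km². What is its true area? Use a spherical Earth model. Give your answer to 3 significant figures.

Plate carrée maps x = Rλ, y = Rφ. The meridian scale is h = 1 and the parallel scale is k = 1/cos φ = sec φ.
Areal scale = h·k = 1 × sec φ; at 44.9°, h = 1.000, k = 1.412, so h·k = 1.412.
True area = apparent / (areal scale) = 16900 / 1.412 ≈ 12000 km².

12000 km²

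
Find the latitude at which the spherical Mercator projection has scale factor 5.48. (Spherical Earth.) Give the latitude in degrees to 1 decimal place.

Mercator scale is k = sec φ = 1/cos φ.
1/cos φ = 5.48  ⇒  cos φ = 0.1825  ⇒  φ = arccos(0.1825) ≈ 79.5°.

79.5°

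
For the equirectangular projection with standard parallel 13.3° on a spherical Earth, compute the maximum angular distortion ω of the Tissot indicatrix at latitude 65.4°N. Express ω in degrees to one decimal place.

47.3°

In the equirectangular projection with standard parallel φ₀ = 13.3° (x = Rλ cos φ₀, y = Rφ), meridians are true-scale (h = 1) and the parallel scale is k = cos φ₀ / cos φ.
At 65.4°: h = 1.000, k = 2.338; principal scales a = 2.338, b = 1.000.
sin(ω/2) = (a − b)/(a + b) = 1.338/3.338 = 0.4008, so ω = 2 arcsin(0.4008) ≈ 47.3°.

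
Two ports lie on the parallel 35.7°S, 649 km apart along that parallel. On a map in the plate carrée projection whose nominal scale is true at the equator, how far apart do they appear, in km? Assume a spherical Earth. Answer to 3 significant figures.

Plate carrée maps x = Rλ, y = Rφ. The meridian scale is h = 1 and the parallel scale is k = 1/cos φ = sec φ.
Along the parallel, k = sec 35.7° = 1/0.8121 = 1.231.
Map distance = 649 × 1.231 ≈ 799 km.

799 km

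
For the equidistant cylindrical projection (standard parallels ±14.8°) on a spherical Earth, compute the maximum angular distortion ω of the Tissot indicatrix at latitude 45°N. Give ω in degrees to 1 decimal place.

In the equirectangular projection with standard parallel φ₀ = 14.8° (x = Rλ cos φ₀, y = Rφ), meridians are true-scale (h = 1) and the parallel scale is k = cos φ₀ / cos φ.
At 45°: h = 1.000, k = 1.367; principal scales a = 1.367, b = 1.000.
sin(ω/2) = (a − b)/(a + b) = 0.3673/2.367 = 0.1552, so ω = 2 arcsin(0.1552) ≈ 17.9°.

17.9°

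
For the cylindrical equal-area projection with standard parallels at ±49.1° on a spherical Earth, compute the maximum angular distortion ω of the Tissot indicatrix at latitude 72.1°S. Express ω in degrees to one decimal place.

A cylindrical equal-area projection with standard parallel φ₀ has meridian scale h = cos φ / cos φ₀ and parallel scale k = cos φ₀ / cos φ (so areas are preserved, h·k = 1).
At 72.1°: h = 0.4694, k = 2.130; principal scales a = 2.130, b = 0.4694.
sin(ω/2) = (a − b)/(a + b) = 1.661/2.600 = 0.6389, so ω = 2 arcsin(0.6389) ≈ 79.4°.

79.4°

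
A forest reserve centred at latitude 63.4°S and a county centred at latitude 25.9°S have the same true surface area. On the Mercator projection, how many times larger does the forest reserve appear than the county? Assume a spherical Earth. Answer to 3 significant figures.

On Mercator, area is exaggerated by sec²φ = 1/cos²φ.
At 63.4°: sec²(63.4°) = 1/0.4478² = 4.988.
At 25.9°: sec²(25.9°) = 1/0.8996² = 1.236.
Ratio = 4.988/1.236 = cos²(25.9°)/cos²(63.4°) ≈ 4.04.

4.04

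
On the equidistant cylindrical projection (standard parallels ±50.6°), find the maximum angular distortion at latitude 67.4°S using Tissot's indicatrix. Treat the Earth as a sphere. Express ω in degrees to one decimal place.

28.5°

The equidistant cylindrical projection with φ₀ = 50.6° has h = 1 (meridians true) and k = cos φ₀ / cos φ along parallels.
At 67.4°: h = 1.000, k = 1.652; principal scales a = 1.652, b = 1.000.
sin(ω/2) = (a − b)/(a + b) = 0.6517/2.652 = 0.2458, so ω = 2 arcsin(0.2458) ≈ 28.5°.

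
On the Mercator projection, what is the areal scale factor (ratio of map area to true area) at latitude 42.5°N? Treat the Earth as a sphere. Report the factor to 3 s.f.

1.84

The Mercator projection is conformal; its linear scale factor is the same in every direction and equals sec φ = 1/cos φ.
Areal scale = k² = sec²φ = 1/cos²(42.5°) = 1/0.7373² = 1.840.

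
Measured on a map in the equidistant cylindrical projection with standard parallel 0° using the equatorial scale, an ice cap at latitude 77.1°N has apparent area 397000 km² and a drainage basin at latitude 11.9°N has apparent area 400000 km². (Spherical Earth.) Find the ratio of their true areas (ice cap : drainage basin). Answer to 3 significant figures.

Plate carrée has h = 1 and k = sec φ, giving areal scale sec φ; true area = (apparent area) · cos φ.
True area of ice cap: 397000 × cos(77.1°) = 397000 × 0.2233 = 88630 km².
True area of drainage basin: 400000 × cos(11.9°) = 400000 × 0.9785 = 391400 km².
Ratio = 88630 / 391400 ≈ 0.226.

0.226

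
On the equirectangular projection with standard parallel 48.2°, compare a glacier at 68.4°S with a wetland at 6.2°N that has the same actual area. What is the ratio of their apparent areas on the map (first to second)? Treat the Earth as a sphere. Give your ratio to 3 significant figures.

In the equirectangular projection with standard parallel φ₀ = 48.2° (x = Rλ cos φ₀, y = Rφ), meridians are true-scale (h = 1) and the parallel scale is k = cos φ₀ / cos φ.
Areal scale at 68.4°: h·k = 1.000 × 1.811 = 1.811.
Areal scale at 6.2°: h·k = 1.000 × 0.6705 = 0.6705.
Ratio = 1.811/0.6705 ≈ 2.70.

2.70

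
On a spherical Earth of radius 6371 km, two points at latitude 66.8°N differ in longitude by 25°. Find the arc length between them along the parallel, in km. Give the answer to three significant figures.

1100 km

Arc length along a parallel = R cos φ · Δλ (with Δλ in radians).
= 6371 × cos 66.8° × (25° × π/180) = 6371 × 0.3939 × 0.4363 ≈ 1100 km.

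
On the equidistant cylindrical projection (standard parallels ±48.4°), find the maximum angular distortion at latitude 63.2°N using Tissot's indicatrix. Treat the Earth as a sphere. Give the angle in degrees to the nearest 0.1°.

22.0°

In the equirectangular projection with standard parallel φ₀ = 48.4° (x = Rλ cos φ₀, y = Rφ), meridians are true-scale (h = 1) and the parallel scale is k = cos φ₀ / cos φ.
At 63.2°: h = 1.000, k = 1.473; principal scales a = 1.473, b = 1.000.
sin(ω/2) = (a − b)/(a + b) = 0.4725/2.473 = 0.1911, so ω = 2 arcsin(0.1911) ≈ 22.0°.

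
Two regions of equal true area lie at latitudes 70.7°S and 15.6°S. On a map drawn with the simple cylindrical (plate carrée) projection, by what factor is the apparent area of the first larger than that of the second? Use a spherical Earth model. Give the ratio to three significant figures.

In the plate carrée (x = Rλ, y = Rφ), meridians are true-scale (h = 1) and parallels are stretched by k = sec φ.
Areal scale at 70.7°: h·k = 1.000 × 3.026 = 3.026.
Areal scale at 15.6°: h·k = 1.000 × 1.038 = 1.038.
Ratio = 3.026/1.038 ≈ 2.91.

2.91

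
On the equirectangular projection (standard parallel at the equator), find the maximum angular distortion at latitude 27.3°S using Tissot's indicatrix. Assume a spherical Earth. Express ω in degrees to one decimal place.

6.8°

In the plate carrée (x = Rλ, y = Rφ), meridians are true-scale (h = 1) and parallels are stretched by k = sec φ.
At 27.3°: h = 1.000, k = 1.125; principal scales a = 1.125, b = 1.000.
sin(ω/2) = (a − b)/(a + b) = 0.1253/2.125 = 0.05898, so ω = 2 arcsin(0.05898) ≈ 6.8°.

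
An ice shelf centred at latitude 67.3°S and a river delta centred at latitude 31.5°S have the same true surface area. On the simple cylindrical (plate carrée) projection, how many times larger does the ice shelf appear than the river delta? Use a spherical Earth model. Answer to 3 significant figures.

2.21

In the plate carrée (x = Rλ, y = Rφ), meridians are true-scale (h = 1) and parallels are stretched by k = sec φ.
Areal scale at 67.3°: h·k = 1.000 × 2.591 = 2.591.
Areal scale at 31.5°: h·k = 1.000 × 1.173 = 1.173.
Ratio = 2.591/1.173 ≈ 2.21.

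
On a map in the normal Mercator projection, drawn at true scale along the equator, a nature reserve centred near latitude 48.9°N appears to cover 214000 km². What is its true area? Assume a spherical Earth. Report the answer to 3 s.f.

92500 km²

Mercator is conformal, so the point scale is isotropic: h = k = sec φ = 1/cos φ.
Areal scale = k² = sec²φ = 1/cos²(48.9°) = 1/0.6574² = 2.314.
True area = apparent / (areal scale) = 214000 / 2.314 ≈ 92500 km².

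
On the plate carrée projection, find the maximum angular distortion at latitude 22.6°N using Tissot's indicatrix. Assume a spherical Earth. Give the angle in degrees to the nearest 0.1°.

In the plate carrée (x = Rλ, y = Rφ), meridians are true-scale (h = 1) and parallels are stretched by k = sec φ.
At 22.6°: h = 1.000, k = 1.083; principal scales a = 1.083, b = 1.000.
sin(ω/2) = (a − b)/(a + b) = 0.08318/2.083 = 0.03993, so ω = 2 arcsin(0.03993) ≈ 4.6°.

4.6°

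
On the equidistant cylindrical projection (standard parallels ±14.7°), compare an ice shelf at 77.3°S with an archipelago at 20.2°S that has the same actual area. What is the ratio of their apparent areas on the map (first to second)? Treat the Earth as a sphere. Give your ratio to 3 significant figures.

With standard parallel φ₀ = 14.7°, the equirectangular projection gives x = Rλ cos φ₀, y = Rφ, so h = 1 and k = cos 14.7° / cos φ.
Areal scale at 77.3°: h·k = 1.000 × 4.400 = 4.400.
Areal scale at 20.2°: h·k = 1.000 × 1.031 = 1.031.
Ratio = 4.400/1.031 ≈ 4.27.

4.27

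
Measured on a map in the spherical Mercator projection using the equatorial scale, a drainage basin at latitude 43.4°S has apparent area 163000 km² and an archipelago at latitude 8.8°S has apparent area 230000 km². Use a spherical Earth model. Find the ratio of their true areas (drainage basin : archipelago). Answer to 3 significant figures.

On Mercator the areal scale is sec²φ, so true area = apparent × cos²φ.
True area of drainage basin: 163000 × cos²(43.4°) = 163000 × 0.5279 = 86050 km².
True area of archipelago: 230000 × cos²(8.8°) = 230000 × 0.9766 = 224600 km².
Ratio = 86050 / 224600 ≈ 0.383.

0.383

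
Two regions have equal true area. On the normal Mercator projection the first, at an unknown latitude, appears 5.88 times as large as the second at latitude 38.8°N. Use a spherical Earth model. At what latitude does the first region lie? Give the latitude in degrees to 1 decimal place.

Mercator areal scale is sec²φ, so apparent-area ratio = sec²φ₁ / sec²φ₂ = cos²φ₂ / cos²φ₁.
cos²φ₂ / cos²φ₁ = 5.88  ⇒  cos φ₁ = cos 38.8° / √5.88 = 0.7793/2.425 = 0.3214.
φ₁ = arccos(0.3214) ≈ 71.3°.

71.3°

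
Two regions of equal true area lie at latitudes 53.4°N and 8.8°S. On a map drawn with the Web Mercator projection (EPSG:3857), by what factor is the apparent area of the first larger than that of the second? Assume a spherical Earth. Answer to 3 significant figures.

2.75

On Mercator, area is exaggerated by sec²φ = 1/cos²φ.
At 53.4°: sec²(53.4°) = 1/0.5962² = 2.813.
At 8.8°: sec²(8.8°) = 1/0.9882² = 1.024.
Ratio = 2.813/1.024 = cos²(8.8°)/cos²(53.4°) ≈ 2.75.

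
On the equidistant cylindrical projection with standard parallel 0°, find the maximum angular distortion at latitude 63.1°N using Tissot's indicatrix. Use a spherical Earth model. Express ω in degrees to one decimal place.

44.3°

Plate carrée maps x = Rλ, y = Rφ. The meridian scale is h = 1 and the parallel scale is k = 1/cos φ = sec φ.
At 63.1°: h = 1.000, k = 2.210; principal scales a = 2.210, b = 1.000.
sin(ω/2) = (a − b)/(a + b) = 1.210/3.210 = 0.3770, so ω = 2 arcsin(0.3770) ≈ 44.3°.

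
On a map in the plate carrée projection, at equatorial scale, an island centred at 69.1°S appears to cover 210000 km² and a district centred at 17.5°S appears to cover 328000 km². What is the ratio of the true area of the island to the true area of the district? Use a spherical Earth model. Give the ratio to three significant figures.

Plate carrée has h = 1 and k = sec φ, giving areal scale sec φ; true area = (apparent area) · cos φ.
True area of island: 210000 × cos(69.1°) = 210000 × 0.3567 = 74910 km².
True area of district: 328000 × cos(17.5°) = 328000 × 0.9537 = 312800 km².
Ratio = 74910 / 312800 ≈ 0.239.

0.239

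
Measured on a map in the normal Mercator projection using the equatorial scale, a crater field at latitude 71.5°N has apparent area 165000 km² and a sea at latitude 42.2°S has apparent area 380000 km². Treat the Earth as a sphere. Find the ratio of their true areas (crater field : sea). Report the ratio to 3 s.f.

Mercator's areal exaggeration is sec²φ; hence true area = (apparent area) · cos²φ.
True area of crater field: 165000 × cos²(71.5°) = 165000 × 0.1007 = 16610 km².
True area of sea: 380000 × cos²(42.2°) = 380000 × 0.5488 = 208500 km².
Ratio = 16610 / 208500 ≈ 0.0797.

0.0797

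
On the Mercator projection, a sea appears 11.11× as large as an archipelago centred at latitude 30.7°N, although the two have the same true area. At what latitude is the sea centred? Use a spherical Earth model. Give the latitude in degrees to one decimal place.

For equal true areas on Mercator, apparent areas scale as sec²φ, so the ratio is cos²φ₂ / cos²φ₁.
cos²φ₂ / cos²φ₁ = 11.11  ⇒  cos φ₁ = cos 30.7° / √11.11 = 0.8599/3.333 = 0.2580.
φ₁ = arccos(0.2580) ≈ 75.1°.

75.1°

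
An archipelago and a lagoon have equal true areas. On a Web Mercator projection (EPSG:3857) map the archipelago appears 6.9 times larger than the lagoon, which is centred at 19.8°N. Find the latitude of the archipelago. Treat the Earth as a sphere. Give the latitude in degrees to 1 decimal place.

69.0°

For equal true areas on Mercator, apparent areas scale as sec²φ, so the ratio is cos²φ₂ / cos²φ₁.
cos²φ₂ / cos²φ₁ = 6.9  ⇒  cos φ₁ = cos 19.8° / √6.9 = 0.9409/2.627 = 0.3582.
φ₁ = arccos(0.3582) ≈ 69.0°.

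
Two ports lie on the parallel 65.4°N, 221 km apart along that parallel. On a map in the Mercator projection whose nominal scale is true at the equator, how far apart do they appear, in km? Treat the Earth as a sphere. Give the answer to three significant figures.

Mercator is conformal, so the point scale is isotropic: h = k = sec φ = 1/cos φ.
Along the parallel, k = sec 65.4° = 1/0.4163 = 2.402.
Map distance = 221 × 2.402 ≈ 531 km.

531 km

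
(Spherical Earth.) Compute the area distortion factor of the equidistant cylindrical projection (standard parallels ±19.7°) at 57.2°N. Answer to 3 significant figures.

1.74

With standard parallel φ₀ = 19.7°, the equirectangular projection gives x = Rλ cos φ₀, y = Rφ, so h = 1 and k = cos 19.7° / cos φ.
Areal scale = h·k = 1 × cos φ₀ / cos φ; at 57.2°, h = 1.000, k = 1.738, so h·k = 1.738.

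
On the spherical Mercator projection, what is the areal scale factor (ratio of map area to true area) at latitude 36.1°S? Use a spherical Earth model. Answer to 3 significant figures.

1.53

For Mercator, h = k = sec φ (a conformal cylindrical projection has a single point scale, 1/cos φ).
Areal scale = k² = sec²φ = 1/cos²(36.1°) = 1/0.8080² = 1.532.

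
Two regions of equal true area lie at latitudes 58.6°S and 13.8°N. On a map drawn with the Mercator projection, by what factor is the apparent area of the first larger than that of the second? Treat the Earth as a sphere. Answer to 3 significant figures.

3.47

Mercator is conformal with k = sec φ, so areal scale = k² = sec²φ.
At 58.6°: sec²(58.6°) = 1/0.5210² = 3.684.
At 13.8°: sec²(13.8°) = 1/0.9711² = 1.060.
Ratio = 3.684/1.060 = cos²(13.8°)/cos²(58.6°) ≈ 3.47.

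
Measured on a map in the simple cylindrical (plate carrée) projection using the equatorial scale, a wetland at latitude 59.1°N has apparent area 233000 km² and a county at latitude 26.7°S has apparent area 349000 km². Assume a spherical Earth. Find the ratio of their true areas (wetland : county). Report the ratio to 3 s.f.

Plate carrée has h = 1 and k = sec φ, giving areal scale sec φ; true area = (apparent area) · cos φ.
True area of wetland: 233000 × cos(59.1°) = 233000 × 0.5135 = 119700 km².
True area of county: 349000 × cos(26.7°) = 349000 × 0.8934 = 311800 km².
Ratio = 119700 / 311800 ≈ 0.384.

0.384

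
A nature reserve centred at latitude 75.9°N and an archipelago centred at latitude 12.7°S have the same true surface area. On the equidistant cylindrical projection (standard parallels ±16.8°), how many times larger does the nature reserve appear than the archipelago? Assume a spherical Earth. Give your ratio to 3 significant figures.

4.00

In the equirectangular projection with standard parallel φ₀ = 16.8° (x = Rλ cos φ₀, y = Rφ), meridians are true-scale (h = 1) and the parallel scale is k = cos φ₀ / cos φ.
Areal scale at 75.9°: h·k = 1.000 × 3.930 = 3.930.
Areal scale at 12.7°: h·k = 1.000 × 0.9813 = 0.9813.
Ratio = 3.930/0.9813 ≈ 4.00.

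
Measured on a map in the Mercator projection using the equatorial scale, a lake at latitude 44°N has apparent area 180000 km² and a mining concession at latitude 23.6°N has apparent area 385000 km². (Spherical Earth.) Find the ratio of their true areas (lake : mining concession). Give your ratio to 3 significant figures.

Since Mercator area scale is 1/cos²φ, the true area equals the apparent area multiplied by cos²φ.
True area of lake: 180000 × cos²(44°) = 180000 × 0.5174 = 93140 km².
True area of mining concession: 385000 × cos²(23.6°) = 385000 × 0.8397 = 323300 km².
Ratio = 93140 / 323300 ≈ 0.288.

0.288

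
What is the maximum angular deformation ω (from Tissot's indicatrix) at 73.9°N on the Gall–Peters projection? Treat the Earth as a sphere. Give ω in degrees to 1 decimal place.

94.3°

Gall–Peters is a cylindrical equal-area projection with standard parallels at ±45°. Cylindrical equal-area (φ₀ = 45°): h = cos φ / cos 45° along meridians, k = cos 45° / cos φ along parallels; h·k = 1.
At 73.9°: h = 0.3922, k = 2.550; principal scales a = 2.550, b = 0.3922.
sin(ω/2) = (a − b)/(a + b) = 2.158/2.942 = 0.7334, so ω = 2 arcsin(0.7334) ≈ 94.3°.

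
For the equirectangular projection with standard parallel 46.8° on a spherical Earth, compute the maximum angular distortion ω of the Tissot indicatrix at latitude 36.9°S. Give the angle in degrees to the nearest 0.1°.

8.9°

In the equirectangular projection with standard parallel φ₀ = 46.8° (x = Rλ cos φ₀, y = Rφ), meridians are true-scale (h = 1) and the parallel scale is k = cos φ₀ / cos φ.
At 36.9°: h = 1.000, k = 0.8560; principal scales a = 1.000, b = 0.8560.
sin(ω/2) = (a − b)/(a + b) = 0.1440/1.856 = 0.07757, so ω = 2 arcsin(0.07757) ≈ 8.9°.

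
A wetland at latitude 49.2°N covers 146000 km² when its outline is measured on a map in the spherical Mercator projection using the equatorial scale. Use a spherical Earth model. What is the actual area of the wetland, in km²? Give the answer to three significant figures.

For Mercator, h = k = sec φ (a conformal cylindrical projection has a single point scale, 1/cos φ).
Areal scale = k² = sec²φ = 1/cos²(49.2°) = 1/0.6534² = 2.342.
True area = apparent / (areal scale) = 146000 / 2.342 ≈ 62300 km².

62300 km²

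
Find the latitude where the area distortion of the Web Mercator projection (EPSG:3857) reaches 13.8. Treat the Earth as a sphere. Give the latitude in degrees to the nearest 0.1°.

Mercator areal scale is sec²φ.
sec²φ = 13.8  ⇒  cos²φ = 0.07246  ⇒  cos φ = 0.2692.
φ = arccos(0.2692) ≈ 74.4°.

74.4°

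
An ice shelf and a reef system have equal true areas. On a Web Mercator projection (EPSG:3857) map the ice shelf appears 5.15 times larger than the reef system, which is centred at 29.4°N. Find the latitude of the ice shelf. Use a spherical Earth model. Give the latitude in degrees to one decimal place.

On Mercator, (apparent₁)/(apparent₂) = sec²φ₁ / sec²φ₂ when true areas are equal.
cos²φ₂ / cos²φ₁ = 5.15  ⇒  cos φ₁ = cos 29.4° / √5.15 = 0.8712/2.269 = 0.3839.
φ₁ = arccos(0.3839) ≈ 67.4°.

67.4°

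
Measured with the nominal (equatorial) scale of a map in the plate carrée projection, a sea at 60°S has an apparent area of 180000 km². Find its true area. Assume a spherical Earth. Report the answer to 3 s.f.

90000 km²

Plate carrée maps x = Rλ, y = Rφ. The meridian scale is h = 1 and the parallel scale is k = 1/cos φ = sec φ.
Areal scale = h·k = 1 × sec φ; at 60°, h = 1.000, k = 2.000, so h·k = 2.000.
True area = apparent / (areal scale) = 180000 / 2.000 ≈ 90000 km².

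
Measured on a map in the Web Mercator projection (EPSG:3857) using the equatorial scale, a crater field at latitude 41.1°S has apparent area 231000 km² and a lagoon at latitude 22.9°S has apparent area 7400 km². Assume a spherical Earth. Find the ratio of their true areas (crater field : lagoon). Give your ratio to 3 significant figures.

20.9

Mercator's areal exaggeration is sec²φ; hence true area = (apparent area) · cos²φ.
True area of crater field: 231000 × cos²(41.1°) = 231000 × 0.5679 = 131200 km².
True area of lagoon: 7400 × cos²(22.9°) = 7400 × 0.8486 = 6280 km².
Ratio = 131200 / 6280 ≈ 20.9.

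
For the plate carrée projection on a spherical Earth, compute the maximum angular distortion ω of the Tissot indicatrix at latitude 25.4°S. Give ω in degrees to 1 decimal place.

Plate carrée maps x = Rλ, y = Rφ. The meridian scale is h = 1 and the parallel scale is k = 1/cos φ = sec φ.
At 25.4°: h = 1.000, k = 1.107; principal scales a = 1.107, b = 1.000.
sin(ω/2) = (a − b)/(a + b) = 0.1070/2.107 = 0.05079, so ω = 2 arcsin(0.05079) ≈ 5.8°.

5.8°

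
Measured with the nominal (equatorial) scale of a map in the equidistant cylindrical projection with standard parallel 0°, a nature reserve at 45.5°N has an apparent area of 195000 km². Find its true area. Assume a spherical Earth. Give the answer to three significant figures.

137000 km²

For the equirectangular projection with φ₀ = 0 (plate carrée), h = 1 along meridians and k = sec φ along parallels.
Areal scale = h·k = 1 × sec φ; at 45.5°, h = 1.000, k = 1.427, so h·k = 1.427.
True area = apparent / (areal scale) = 195000 / 1.427 ≈ 137000 km².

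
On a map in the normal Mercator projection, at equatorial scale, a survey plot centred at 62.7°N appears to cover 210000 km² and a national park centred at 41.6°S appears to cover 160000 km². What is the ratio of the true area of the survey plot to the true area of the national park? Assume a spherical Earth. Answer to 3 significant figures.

0.494

Since Mercator area scale is 1/cos²φ, the true area equals the apparent area multiplied by cos²φ.
True area of survey plot: 210000 × cos²(62.7°) = 210000 × 0.2104 = 44180 km².
True area of national park: 160000 × cos²(41.6°) = 160000 × 0.5592 = 89470 km².
Ratio = 44180 / 89470 ≈ 0.494.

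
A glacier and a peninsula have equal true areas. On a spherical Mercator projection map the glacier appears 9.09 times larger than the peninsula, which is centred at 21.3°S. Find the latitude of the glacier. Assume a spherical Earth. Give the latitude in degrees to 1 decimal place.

Mercator areal scale is sec²φ, so apparent-area ratio = sec²φ₁ / sec²φ₂ = cos²φ₂ / cos²φ₁.
cos²φ₂ / cos²φ₁ = 9.09  ⇒  cos φ₁ = cos 21.3° / √9.09 = 0.9317/3.015 = 0.3090.
φ₁ = arccos(0.3090) ≈ 72.0°.

72.0°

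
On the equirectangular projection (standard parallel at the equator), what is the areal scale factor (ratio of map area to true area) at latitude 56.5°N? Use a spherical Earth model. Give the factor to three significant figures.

1.81

For the equirectangular projection with φ₀ = 0 (plate carrée), h = 1 along meridians and k = sec φ along parallels.
Areal scale = h·k = 1 × sec φ; at 56.5°, h = 1.000, k = 1.812, so h·k = 1.812.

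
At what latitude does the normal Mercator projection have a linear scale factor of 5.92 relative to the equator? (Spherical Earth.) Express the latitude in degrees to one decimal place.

80.3°

Mercator scale is k = sec φ = 1/cos φ.
1/cos φ = 5.92  ⇒  cos φ = 0.1689  ⇒  φ = arccos(0.1689) ≈ 80.3°.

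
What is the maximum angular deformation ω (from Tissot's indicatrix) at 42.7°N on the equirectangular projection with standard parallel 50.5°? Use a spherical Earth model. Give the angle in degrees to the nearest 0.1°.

With standard parallel φ₀ = 50.5°, the equirectangular projection gives x = Rλ cos φ₀, y = Rφ, so h = 1 and k = cos 50.5° / cos φ.
At 42.7°: h = 1.000, k = 0.8655; principal scales a = 1.000, b = 0.8655.
sin(ω/2) = (a − b)/(a + b) = 0.1345/1.866 = 0.07209, so ω = 2 arcsin(0.07209) ≈ 8.3°.

8.3°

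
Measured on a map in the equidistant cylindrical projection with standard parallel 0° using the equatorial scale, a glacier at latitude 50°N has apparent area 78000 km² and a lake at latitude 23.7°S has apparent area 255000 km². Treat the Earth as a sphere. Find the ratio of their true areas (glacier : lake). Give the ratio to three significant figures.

On the plate carrée, areal scale = h·k = 1 × sec φ, so true area = apparent × cos φ.
True area of glacier: 78000 × cos(50°) = 78000 × 0.6428 = 50140 km².
True area of lake: 255000 × cos(23.7°) = 255000 × 0.9157 = 233500 km².
Ratio = 50140 / 233500 ≈ 0.215.

0.215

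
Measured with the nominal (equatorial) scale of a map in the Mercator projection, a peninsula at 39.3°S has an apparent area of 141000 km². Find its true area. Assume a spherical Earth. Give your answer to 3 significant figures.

84400 km²

The Mercator projection is conformal; its linear scale factor is the same in every direction and equals sec φ = 1/cos φ.
Areal scale = k² = sec²φ = 1/cos²(39.3°) = 1/0.7738² = 1.670.
True area = apparent / (areal scale) = 141000 / 1.670 ≈ 84400 km².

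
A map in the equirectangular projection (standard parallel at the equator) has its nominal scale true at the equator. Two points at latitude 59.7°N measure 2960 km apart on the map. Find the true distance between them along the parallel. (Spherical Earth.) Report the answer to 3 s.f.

Plate carrée maps x = Rλ, y = Rφ. The meridian scale is h = 1 and the parallel scale is k = 1/cos φ = sec φ.
Along the parallel at 59.7°, map distances are exaggerated by k = sec 59.7° = 1.982.
True distance = 2960 / 1.982 = 2960 × cos 59.7° ≈ 1490 km.

1490 km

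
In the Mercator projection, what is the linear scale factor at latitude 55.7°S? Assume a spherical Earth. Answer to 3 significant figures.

The Mercator projection is conformal; its linear scale factor is the same in every direction and equals sec φ = 1/cos φ.
k = 1/cos 55.7° = 1/0.5635 = 1.775.

1.77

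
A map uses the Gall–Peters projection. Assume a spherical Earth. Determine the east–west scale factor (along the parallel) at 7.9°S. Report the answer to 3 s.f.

0.714

The Gall–Peters projection is cylindrical equal-area with φ₀ = 45°. For cylindrical equal-area with standard parallel φ₀, h = cos φ / cos φ₀ and k = cos φ₀ / cos φ, so h·k = 1.
k = cos 45° / cos 7.9° = 0.7071/0.9905 = 0.7139.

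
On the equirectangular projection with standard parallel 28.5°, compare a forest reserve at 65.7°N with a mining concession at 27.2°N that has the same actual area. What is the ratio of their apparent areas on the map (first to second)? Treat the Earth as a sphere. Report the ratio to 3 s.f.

With standard parallel φ₀ = 28.5°, the equirectangular projection gives x = Rλ cos φ₀, y = Rφ, so h = 1 and k = cos 28.5° / cos φ.
Areal scale at 65.7°: h·k = 1.000 × 2.136 = 2.136.
Areal scale at 27.2°: h·k = 1.000 × 0.9881 = 0.9881.
Ratio = 2.136/0.9881 ≈ 2.16.

2.16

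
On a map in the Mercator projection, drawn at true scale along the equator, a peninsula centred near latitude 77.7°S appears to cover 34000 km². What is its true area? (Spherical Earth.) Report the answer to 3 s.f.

1540 km²

For Mercator, h = k = sec φ (a conformal cylindrical projection has a single point scale, 1/cos φ).
Areal scale = k² = sec²φ = 1/cos²(77.7°) = 1/0.2130² = 22.04.
True area = apparent / (areal scale) = 34000 / 22.04 ≈ 1540 km².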